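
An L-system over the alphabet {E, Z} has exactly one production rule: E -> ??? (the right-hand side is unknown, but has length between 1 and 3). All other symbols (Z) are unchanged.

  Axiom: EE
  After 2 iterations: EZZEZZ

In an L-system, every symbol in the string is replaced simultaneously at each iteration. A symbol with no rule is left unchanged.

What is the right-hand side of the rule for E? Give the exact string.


Trying E -> EZ:
  Step 0: EE
  Step 1: EZEZ
  Step 2: EZZEZZ
Matches the given result.

Answer: EZ


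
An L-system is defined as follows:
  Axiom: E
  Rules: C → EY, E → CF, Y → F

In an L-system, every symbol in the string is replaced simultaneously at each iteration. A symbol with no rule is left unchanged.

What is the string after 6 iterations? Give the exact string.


Answer: EYFFFFF

Derivation:
Step 0: E
Step 1: CF
Step 2: EYF
Step 3: CFFF
Step 4: EYFFF
Step 5: CFFFFF
Step 6: EYFFFFF


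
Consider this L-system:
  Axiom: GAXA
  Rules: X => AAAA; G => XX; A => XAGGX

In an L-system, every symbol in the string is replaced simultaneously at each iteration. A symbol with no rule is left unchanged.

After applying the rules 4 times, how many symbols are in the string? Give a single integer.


Answer: 1006

Derivation:
Step 0: length = 4
Step 1: length = 16
Step 2: length = 62
Step 3: length = 254
Step 4: length = 1006


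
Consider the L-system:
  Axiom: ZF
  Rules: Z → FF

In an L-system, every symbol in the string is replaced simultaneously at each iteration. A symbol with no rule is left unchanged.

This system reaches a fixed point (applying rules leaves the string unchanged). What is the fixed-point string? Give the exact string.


Step 0: ZF
Step 1: FFF
Step 2: FFF  (unchanged — fixed point at step 1)

Answer: FFF


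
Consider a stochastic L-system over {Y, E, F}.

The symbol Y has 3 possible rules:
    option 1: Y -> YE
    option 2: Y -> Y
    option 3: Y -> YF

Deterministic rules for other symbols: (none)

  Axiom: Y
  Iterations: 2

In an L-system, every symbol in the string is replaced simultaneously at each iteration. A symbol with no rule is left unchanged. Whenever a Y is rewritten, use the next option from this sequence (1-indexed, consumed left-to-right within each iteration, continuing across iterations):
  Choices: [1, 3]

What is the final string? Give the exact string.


Answer: YFE

Derivation:
Step 0: Y
Step 1: YE  (used choices [1])
Step 2: YFE  (used choices [3])


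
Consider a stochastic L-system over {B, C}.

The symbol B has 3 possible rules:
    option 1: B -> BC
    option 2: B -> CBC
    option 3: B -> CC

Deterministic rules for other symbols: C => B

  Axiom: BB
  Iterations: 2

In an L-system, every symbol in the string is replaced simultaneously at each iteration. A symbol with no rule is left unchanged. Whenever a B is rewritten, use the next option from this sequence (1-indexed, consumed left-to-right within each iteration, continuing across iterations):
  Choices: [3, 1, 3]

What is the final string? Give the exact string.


Step 0: BB
Step 1: CCBC  (used choices [3, 1])
Step 2: BBCCB  (used choices [3])

Answer: BBCCB


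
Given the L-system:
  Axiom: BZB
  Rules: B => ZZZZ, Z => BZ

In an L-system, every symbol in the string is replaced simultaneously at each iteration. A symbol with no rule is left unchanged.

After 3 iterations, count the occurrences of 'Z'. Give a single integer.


Answer: 49

Derivation:
Step 0: BZB  (1 'Z')
Step 1: ZZZZBZZZZZ  (9 'Z')
Step 2: BZBZBZBZZZZZBZBZBZBZBZ  (13 'Z')
Step 3: ZZZZBZZZZZBZZZZZBZZZZZBZBZBZBZBZZZZZBZZZZZBZZZZZBZZZZZBZZZZZBZ  (49 'Z')


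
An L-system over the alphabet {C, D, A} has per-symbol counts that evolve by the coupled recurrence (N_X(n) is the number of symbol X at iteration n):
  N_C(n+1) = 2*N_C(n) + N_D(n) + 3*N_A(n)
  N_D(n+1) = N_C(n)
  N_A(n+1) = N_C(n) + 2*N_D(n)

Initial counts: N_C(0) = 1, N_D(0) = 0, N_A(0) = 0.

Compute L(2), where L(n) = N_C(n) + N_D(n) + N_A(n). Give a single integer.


Step 0: N_C=1, N_D=0, N_A=0, L=1
Step 1: N_C=2, N_D=1, N_A=1, L=4
Step 2: N_C=8, N_D=2, N_A=4, L=14

Answer: 14


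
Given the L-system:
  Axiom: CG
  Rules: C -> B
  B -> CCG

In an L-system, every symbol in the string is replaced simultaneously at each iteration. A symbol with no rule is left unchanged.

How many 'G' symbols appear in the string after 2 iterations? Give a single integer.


Step 0: CG  (1 'G')
Step 1: BG  (1 'G')
Step 2: CCGG  (2 'G')

Answer: 2


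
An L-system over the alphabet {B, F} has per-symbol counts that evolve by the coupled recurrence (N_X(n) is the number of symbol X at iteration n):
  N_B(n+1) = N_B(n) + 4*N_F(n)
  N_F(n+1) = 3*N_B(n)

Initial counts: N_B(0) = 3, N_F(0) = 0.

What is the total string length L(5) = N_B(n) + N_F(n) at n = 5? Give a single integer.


Step 0: N_B=3, N_F=0, L=3
Step 1: N_B=3, N_F=9, L=12
Step 2: N_B=39, N_F=9, L=48
Step 3: N_B=75, N_F=117, L=192
Step 4: N_B=543, N_F=225, L=768
Step 5: N_B=1443, N_F=1629, L=3072

Answer: 3072


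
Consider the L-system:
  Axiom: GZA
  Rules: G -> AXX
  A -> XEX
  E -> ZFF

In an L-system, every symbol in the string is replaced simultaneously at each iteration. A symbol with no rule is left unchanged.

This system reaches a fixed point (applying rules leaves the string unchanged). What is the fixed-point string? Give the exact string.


Step 0: GZA
Step 1: AXXZXEX
Step 2: XEXXXZXZFFX
Step 3: XZFFXXXZXZFFX
Step 4: XZFFXXXZXZFFX  (unchanged — fixed point at step 3)

Answer: XZFFXXXZXZFFX


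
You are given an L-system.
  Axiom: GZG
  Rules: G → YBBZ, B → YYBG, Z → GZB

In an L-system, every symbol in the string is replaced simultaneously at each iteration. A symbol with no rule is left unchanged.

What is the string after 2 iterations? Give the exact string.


Step 0: GZG
Step 1: YBBZGZBYBBZ
Step 2: YYYBGYYBGGZBYBBZGZBYYBGYYYBGYYBGGZB

Answer: YYYBGYYBGGZBYBBZGZBYYBGYYYBGYYBGGZB


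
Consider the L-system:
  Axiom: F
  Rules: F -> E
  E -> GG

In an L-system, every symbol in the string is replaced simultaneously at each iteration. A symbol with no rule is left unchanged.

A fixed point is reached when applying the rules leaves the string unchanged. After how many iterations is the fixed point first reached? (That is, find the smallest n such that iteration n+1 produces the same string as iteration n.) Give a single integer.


Step 0: F
Step 1: E
Step 2: GG
Step 3: GG  (unchanged — fixed point at step 2)

Answer: 2


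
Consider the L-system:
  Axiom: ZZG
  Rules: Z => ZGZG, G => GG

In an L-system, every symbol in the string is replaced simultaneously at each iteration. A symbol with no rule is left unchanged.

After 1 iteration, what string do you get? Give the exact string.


Answer: ZGZGZGZGGG

Derivation:
Step 0: ZZG
Step 1: ZGZGZGZGGG


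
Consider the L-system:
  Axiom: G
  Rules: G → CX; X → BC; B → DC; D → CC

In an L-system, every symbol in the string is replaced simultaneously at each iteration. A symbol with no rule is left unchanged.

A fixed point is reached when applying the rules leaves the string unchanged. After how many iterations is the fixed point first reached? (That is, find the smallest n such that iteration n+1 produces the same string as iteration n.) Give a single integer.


Step 0: G
Step 1: CX
Step 2: CBC
Step 3: CDCC
Step 4: CCCCC
Step 5: CCCCC  (unchanged — fixed point at step 4)

Answer: 4


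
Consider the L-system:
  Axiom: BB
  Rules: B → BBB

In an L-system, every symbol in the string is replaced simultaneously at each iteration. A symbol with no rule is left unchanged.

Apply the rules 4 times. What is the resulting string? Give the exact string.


Answer: BBBBBBBBBBBBBBBBBBBBBBBBBBBBBBBBBBBBBBBBBBBBBBBBBBBBBBBBBBBBBBBBBBBBBBBBBBBBBBBBBBBBBBBBBBBBBBBBBBBBBBBBBBBBBBBBBBBBBBBBBBBBBBBBBBBBBBBBBBBBBBBBBBBBBBBBBBBBBBBBBB

Derivation:
Step 0: BB
Step 1: BBBBBB
Step 2: BBBBBBBBBBBBBBBBBB
Step 3: BBBBBBBBBBBBBBBBBBBBBBBBBBBBBBBBBBBBBBBBBBBBBBBBBBBBBB
Step 4: BBBBBBBBBBBBBBBBBBBBBBBBBBBBBBBBBBBBBBBBBBBBBBBBBBBBBBBBBBBBBBBBBBBBBBBBBBBBBBBBBBBBBBBBBBBBBBBBBBBBBBBBBBBBBBBBBBBBBBBBBBBBBBBBBBBBBBBBBBBBBBBBBBBBBBBBBBBBBBBBBB


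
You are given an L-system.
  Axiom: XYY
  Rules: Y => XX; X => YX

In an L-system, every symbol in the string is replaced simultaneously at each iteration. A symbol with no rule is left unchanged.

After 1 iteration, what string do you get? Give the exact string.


Step 0: XYY
Step 1: YXXXXX

Answer: YXXXXX


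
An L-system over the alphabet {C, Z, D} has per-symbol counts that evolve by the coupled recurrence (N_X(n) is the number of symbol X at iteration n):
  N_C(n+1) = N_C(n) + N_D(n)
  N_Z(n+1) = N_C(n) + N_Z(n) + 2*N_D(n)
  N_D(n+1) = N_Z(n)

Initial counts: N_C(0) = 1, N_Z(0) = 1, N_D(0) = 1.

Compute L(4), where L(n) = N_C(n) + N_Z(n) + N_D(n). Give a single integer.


Answer: 76

Derivation:
Step 0: N_C=1, N_Z=1, N_D=1, L=3
Step 1: N_C=2, N_Z=4, N_D=1, L=7
Step 2: N_C=3, N_Z=8, N_D=4, L=15
Step 3: N_C=7, N_Z=19, N_D=8, L=34
Step 4: N_C=15, N_Z=42, N_D=19, L=76


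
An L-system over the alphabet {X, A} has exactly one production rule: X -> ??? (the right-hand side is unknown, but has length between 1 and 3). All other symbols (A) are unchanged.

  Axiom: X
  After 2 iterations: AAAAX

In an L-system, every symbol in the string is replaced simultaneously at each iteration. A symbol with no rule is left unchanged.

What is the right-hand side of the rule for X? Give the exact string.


Answer: AAX

Derivation:
Trying X -> AAX:
  Step 0: X
  Step 1: AAX
  Step 2: AAAAX
Matches the given result.


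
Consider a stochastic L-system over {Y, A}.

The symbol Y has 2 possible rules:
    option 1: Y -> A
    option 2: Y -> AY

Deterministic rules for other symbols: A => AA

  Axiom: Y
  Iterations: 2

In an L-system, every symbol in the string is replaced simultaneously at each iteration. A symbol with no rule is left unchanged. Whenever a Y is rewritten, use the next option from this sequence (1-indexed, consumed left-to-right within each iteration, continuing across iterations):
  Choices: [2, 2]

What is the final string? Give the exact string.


Step 0: Y
Step 1: AY  (used choices [2])
Step 2: AAAY  (used choices [2])

Answer: AAAY


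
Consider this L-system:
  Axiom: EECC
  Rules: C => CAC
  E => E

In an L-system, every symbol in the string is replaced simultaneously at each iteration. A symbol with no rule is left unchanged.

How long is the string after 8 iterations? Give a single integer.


Step 0: length = 4
Step 1: length = 8
Step 2: length = 16
Step 3: length = 32
Step 4: length = 64
Step 5: length = 128
Step 6: length = 256
Step 7: length = 512
Step 8: length = 1024

Answer: 1024


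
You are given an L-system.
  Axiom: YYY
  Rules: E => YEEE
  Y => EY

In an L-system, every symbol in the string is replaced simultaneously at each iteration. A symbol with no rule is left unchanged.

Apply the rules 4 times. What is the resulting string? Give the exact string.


Answer: YEEEEYEYYEEEYEEEYEEEEYYEEEYEEEYEEEEYYEEEYEEEYEEEEYYEEEYEEEYEEEYEEEEYYEEEEYEYYEEEYEEEYEEEEYYEEEYEEEYEEEEYYEEEYEEEYEEEEYYEEEYEEEYEEEYEEEEYYEEEEYEYYEEEYEEEYEEEEYYEEEYEEEYEEEEYYEEEYEEEYEEEEYYEEEYEEEYEEEYEEEEY

Derivation:
Step 0: YYY
Step 1: EYEYEY
Step 2: YEEEEYYEEEEYYEEEEY
Step 3: EYYEEEYEEEYEEEYEEEEYEYYEEEYEEEYEEEYEEEEYEYYEEEYEEEYEEEYEEEEY
Step 4: YEEEEYEYYEEEYEEEYEEEEYYEEEYEEEYEEEEYYEEEYEEEYEEEEYYEEEYEEEYEEEYEEEEYYEEEEYEYYEEEYEEEYEEEEYYEEEYEEEYEEEEYYEEEYEEEYEEEEYYEEEYEEEYEEEYEEEEYYEEEEYEYYEEEYEEEYEEEEYYEEEYEEEYEEEEYYEEEYEEEYEEEEYYEEEYEEEYEEEYEEEEY


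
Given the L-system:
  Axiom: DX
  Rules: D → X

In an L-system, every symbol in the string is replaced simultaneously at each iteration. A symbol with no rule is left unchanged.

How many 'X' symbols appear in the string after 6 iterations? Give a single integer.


Answer: 2

Derivation:
Step 0: DX  (1 'X')
Step 1: XX  (2 'X')
Step 2: XX  (2 'X')
Step 3: XX  (2 'X')
Step 4: XX  (2 'X')
Step 5: XX  (2 'X')
Step 6: XX  (2 'X')


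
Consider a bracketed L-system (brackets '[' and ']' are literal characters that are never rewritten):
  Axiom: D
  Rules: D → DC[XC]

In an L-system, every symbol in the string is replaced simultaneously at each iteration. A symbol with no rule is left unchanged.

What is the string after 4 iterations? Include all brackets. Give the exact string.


Answer: DC[XC]C[XC]C[XC]C[XC]

Derivation:
Step 0: D
Step 1: DC[XC]
Step 2: DC[XC]C[XC]
Step 3: DC[XC]C[XC]C[XC]
Step 4: DC[XC]C[XC]C[XC]C[XC]


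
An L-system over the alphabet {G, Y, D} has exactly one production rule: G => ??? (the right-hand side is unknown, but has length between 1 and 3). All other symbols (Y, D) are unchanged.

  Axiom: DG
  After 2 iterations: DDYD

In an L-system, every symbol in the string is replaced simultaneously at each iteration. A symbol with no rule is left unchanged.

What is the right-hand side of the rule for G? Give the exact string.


Answer: DYD

Derivation:
Trying G => DYD:
  Step 0: DG
  Step 1: DDYD
  Step 2: DDYD
Matches the given result.


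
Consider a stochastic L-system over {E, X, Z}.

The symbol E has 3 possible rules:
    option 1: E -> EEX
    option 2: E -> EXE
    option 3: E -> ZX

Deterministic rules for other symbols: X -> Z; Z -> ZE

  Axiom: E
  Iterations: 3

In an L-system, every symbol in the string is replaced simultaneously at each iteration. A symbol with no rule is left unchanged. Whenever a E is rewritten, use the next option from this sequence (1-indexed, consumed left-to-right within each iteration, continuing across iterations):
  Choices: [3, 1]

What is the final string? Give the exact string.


Answer: ZEEEXZE

Derivation:
Step 0: E
Step 1: ZX  (used choices [3])
Step 2: ZEZ  (used choices [])
Step 3: ZEEEXZE  (used choices [1])


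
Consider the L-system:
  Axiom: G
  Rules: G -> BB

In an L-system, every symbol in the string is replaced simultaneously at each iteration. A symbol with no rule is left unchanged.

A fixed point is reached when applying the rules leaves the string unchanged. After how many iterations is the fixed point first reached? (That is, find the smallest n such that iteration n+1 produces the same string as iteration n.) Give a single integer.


Answer: 1

Derivation:
Step 0: G
Step 1: BB
Step 2: BB  (unchanged — fixed point at step 1)


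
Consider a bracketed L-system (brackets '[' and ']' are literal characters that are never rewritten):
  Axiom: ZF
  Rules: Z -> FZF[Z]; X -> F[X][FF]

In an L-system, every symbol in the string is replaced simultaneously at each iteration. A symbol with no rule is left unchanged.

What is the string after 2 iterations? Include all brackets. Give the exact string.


Answer: FFZF[Z]F[FZF[Z]]F

Derivation:
Step 0: ZF
Step 1: FZF[Z]F
Step 2: FFZF[Z]F[FZF[Z]]F


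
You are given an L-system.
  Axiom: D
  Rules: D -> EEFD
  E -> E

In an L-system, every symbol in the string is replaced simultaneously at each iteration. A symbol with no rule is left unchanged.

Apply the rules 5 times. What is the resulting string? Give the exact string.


Answer: EEFEEFEEFEEFEEFD

Derivation:
Step 0: D
Step 1: EEFD
Step 2: EEFEEFD
Step 3: EEFEEFEEFD
Step 4: EEFEEFEEFEEFD
Step 5: EEFEEFEEFEEFEEFD


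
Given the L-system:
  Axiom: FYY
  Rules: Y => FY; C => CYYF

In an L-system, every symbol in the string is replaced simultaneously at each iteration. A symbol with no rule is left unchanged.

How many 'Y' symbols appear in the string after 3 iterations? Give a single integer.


Answer: 2

Derivation:
Step 0: FYY  (2 'Y')
Step 1: FFYFY  (2 'Y')
Step 2: FFFYFFY  (2 'Y')
Step 3: FFFFYFFFY  (2 'Y')


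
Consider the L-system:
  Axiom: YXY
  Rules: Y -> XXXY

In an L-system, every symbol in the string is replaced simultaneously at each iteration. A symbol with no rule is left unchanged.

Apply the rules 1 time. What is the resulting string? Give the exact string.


Answer: XXXYXXXXY

Derivation:
Step 0: YXY
Step 1: XXXYXXXXY


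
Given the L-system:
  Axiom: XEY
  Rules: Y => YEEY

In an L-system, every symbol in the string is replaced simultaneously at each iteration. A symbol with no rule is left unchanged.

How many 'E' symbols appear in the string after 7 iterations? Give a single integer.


Answer: 255

Derivation:
Step 0: XEY  (1 'E')
Step 1: XEYEEY  (3 'E')
Step 2: XEYEEYEEYEEY  (7 'E')
Step 3: XEYEEYEEYEEYEEYEEYEEYEEY  (15 'E')
Step 4: XEYEEYEEYEEYEEYEEYEEYEEYEEYEEYEEYEEYEEYEEYEEYEEY  (31 'E')
Step 5: XEYEEYEEYEEYEEYEEYEEYEEYEEYEEYEEYEEYEEYEEYEEYEEYEEYEEYEEYEEYEEYEEYEEYEEYEEYEEYEEYEEYEEYEEYEEYEEY  (63 'E')
Step 6: XEYEEYEEYEEYEEYEEYEEYEEYEEYEEYEEYEEYEEYEEYEEYEEYEEYEEYEEYEEYEEYEEYEEYEEYEEYEEYEEYEEYEEYEEYEEYEEYEEYEEYEEYEEYEEYEEYEEYEEYEEYEEYEEYEEYEEYEEYEEYEEYEEYEEYEEYEEYEEYEEYEEYEEYEEYEEYEEYEEYEEYEEYEEYEEY  (127 'E')
Step 7: XEYEEYEEYEEYEEYEEYEEYEEYEEYEEYEEYEEYEEYEEYEEYEEYEEYEEYEEYEEYEEYEEYEEYEEYEEYEEYEEYEEYEEYEEYEEYEEYEEYEEYEEYEEYEEYEEYEEYEEYEEYEEYEEYEEYEEYEEYEEYEEYEEYEEYEEYEEYEEYEEYEEYEEYEEYEEYEEYEEYEEYEEYEEYEEYEEYEEYEEYEEYEEYEEYEEYEEYEEYEEYEEYEEYEEYEEYEEYEEYEEYEEYEEYEEYEEYEEYEEYEEYEEYEEYEEYEEYEEYEEYEEYEEYEEYEEYEEYEEYEEYEEYEEYEEYEEYEEYEEYEEYEEYEEYEEYEEYEEYEEYEEYEEYEEYEEYEEYEEYEEYEEYEEYEEYEEYEEYEEYEEY  (255 'E')


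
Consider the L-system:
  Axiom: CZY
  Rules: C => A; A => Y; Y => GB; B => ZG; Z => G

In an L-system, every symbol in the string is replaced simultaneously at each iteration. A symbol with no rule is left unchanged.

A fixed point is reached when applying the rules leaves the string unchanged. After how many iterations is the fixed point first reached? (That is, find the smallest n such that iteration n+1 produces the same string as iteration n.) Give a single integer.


Answer: 5

Derivation:
Step 0: CZY
Step 1: AGGB
Step 2: YGGZG
Step 3: GBGGGG
Step 4: GZGGGGG
Step 5: GGGGGGG
Step 6: GGGGGGG  (unchanged — fixed point at step 5)


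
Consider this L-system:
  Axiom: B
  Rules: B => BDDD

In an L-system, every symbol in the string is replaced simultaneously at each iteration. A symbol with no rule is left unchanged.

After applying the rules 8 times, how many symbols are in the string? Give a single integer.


Answer: 25

Derivation:
Step 0: length = 1
Step 1: length = 4
Step 2: length = 7
Step 3: length = 10
Step 4: length = 13
Step 5: length = 16
Step 6: length = 19
Step 7: length = 22
Step 8: length = 25


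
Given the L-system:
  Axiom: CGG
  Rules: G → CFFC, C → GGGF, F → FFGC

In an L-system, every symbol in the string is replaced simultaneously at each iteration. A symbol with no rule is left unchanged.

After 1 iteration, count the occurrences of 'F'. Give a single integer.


Answer: 5

Derivation:
Step 0: CGG  (0 'F')
Step 1: GGGFCFFCCFFC  (5 'F')


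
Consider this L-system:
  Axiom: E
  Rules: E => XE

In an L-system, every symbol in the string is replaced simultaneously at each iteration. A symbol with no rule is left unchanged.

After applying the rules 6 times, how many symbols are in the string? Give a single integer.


Step 0: length = 1
Step 1: length = 2
Step 2: length = 3
Step 3: length = 4
Step 4: length = 5
Step 5: length = 6
Step 6: length = 7

Answer: 7


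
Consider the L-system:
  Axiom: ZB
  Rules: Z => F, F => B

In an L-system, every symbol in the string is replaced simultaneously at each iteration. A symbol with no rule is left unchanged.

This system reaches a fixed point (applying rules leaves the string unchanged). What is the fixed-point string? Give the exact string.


Answer: BB

Derivation:
Step 0: ZB
Step 1: FB
Step 2: BB
Step 3: BB  (unchanged — fixed point at step 2)


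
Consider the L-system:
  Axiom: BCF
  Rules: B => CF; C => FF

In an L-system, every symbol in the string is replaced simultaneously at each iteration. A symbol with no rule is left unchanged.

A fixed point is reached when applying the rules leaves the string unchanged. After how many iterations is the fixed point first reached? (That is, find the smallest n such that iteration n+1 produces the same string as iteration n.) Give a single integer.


Step 0: BCF
Step 1: CFFFF
Step 2: FFFFFF
Step 3: FFFFFF  (unchanged — fixed point at step 2)

Answer: 2


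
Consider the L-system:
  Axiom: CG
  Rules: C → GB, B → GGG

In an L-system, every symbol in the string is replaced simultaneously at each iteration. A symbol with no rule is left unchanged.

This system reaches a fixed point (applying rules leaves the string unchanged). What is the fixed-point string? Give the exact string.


Step 0: CG
Step 1: GBG
Step 2: GGGGG
Step 3: GGGGG  (unchanged — fixed point at step 2)

Answer: GGGGG


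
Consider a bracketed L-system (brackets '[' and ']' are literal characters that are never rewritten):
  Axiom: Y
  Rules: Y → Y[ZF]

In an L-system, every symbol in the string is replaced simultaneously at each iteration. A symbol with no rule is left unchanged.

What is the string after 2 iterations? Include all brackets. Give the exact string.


Step 0: Y
Step 1: Y[ZF]
Step 2: Y[ZF][ZF]

Answer: Y[ZF][ZF]


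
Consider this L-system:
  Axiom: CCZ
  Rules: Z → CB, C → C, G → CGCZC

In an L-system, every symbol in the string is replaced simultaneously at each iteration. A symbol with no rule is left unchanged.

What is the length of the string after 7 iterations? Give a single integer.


Answer: 4

Derivation:
Step 0: length = 3
Step 1: length = 4
Step 2: length = 4
Step 3: length = 4
Step 4: length = 4
Step 5: length = 4
Step 6: length = 4
Step 7: length = 4


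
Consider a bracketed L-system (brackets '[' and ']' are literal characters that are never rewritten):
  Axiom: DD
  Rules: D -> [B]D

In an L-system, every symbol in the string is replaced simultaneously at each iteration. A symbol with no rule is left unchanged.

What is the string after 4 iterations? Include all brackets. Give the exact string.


Step 0: DD
Step 1: [B]D[B]D
Step 2: [B][B]D[B][B]D
Step 3: [B][B][B]D[B][B][B]D
Step 4: [B][B][B][B]D[B][B][B][B]D

Answer: [B][B][B][B]D[B][B][B][B]D


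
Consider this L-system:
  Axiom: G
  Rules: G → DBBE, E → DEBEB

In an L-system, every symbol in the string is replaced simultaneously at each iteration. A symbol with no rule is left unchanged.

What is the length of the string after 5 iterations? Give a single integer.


Step 0: length = 1
Step 1: length = 4
Step 2: length = 8
Step 3: length = 16
Step 4: length = 32
Step 5: length = 64

Answer: 64


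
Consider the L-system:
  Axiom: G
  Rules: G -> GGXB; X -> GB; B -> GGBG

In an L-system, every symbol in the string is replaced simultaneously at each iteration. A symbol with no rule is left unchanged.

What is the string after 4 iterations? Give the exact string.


Answer: GGXBGGXBGBGGBGGGXBGGXBGBGGBGGGXBGGBGGGXBGGXBGGBGGGXBGGXBGGXBGBGGBGGGXBGGXBGBGGBGGGXBGGBGGGXBGGXBGGBGGGXBGGXBGGXBGBGGBGGGXBGGXBGGBGGGXBGGXBGGXBGBGGBGGGXBGGXBGBGGBGGGXBGGXBGGBGGGXBGGXBGGXBGBGGBG

Derivation:
Step 0: G
Step 1: GGXB
Step 2: GGXBGGXBGBGGBG
Step 3: GGXBGGXBGBGGBGGGXBGGXBGBGGBGGGXBGGBGGGXBGGXBGGBGGGXB
Step 4: GGXBGGXBGBGGBGGGXBGGXBGBGGBGGGXBGGBGGGXBGGXBGGBGGGXBGGXBGGXBGBGGBGGGXBGGXBGBGGBGGGXBGGBGGGXBGGXBGGBGGGXBGGXBGGXBGBGGBGGGXBGGXBGGBGGGXBGGXBGGXBGBGGBGGGXBGGXBGBGGBGGGXBGGXBGGBGGGXBGGXBGGXBGBGGBG


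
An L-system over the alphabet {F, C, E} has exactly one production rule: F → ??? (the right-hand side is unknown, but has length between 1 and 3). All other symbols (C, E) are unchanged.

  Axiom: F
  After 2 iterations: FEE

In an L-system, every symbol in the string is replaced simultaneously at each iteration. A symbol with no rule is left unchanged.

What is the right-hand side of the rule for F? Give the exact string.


Answer: FE

Derivation:
Trying F → FE:
  Step 0: F
  Step 1: FE
  Step 2: FEE
Matches the given result.


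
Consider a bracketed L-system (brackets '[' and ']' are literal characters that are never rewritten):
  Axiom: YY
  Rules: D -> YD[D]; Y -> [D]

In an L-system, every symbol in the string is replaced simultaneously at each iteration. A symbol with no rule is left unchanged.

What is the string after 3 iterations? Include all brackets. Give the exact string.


Step 0: YY
Step 1: [D][D]
Step 2: [YD[D]][YD[D]]
Step 3: [[D]YD[D][YD[D]]][[D]YD[D][YD[D]]]

Answer: [[D]YD[D][YD[D]]][[D]YD[D][YD[D]]]


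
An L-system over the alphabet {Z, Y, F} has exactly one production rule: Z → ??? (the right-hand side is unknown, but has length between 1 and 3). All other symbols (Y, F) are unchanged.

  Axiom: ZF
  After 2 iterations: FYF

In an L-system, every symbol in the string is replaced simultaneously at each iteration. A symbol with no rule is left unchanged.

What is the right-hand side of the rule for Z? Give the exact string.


Trying Z → FY:
  Step 0: ZF
  Step 1: FYF
  Step 2: FYF
Matches the given result.

Answer: FY


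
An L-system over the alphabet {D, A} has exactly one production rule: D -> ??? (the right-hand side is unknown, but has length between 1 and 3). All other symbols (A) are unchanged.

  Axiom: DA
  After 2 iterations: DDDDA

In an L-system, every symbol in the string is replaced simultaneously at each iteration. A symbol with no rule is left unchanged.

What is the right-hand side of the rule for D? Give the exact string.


Answer: DD

Derivation:
Trying D -> DD:
  Step 0: DA
  Step 1: DDA
  Step 2: DDDDA
Matches the given result.


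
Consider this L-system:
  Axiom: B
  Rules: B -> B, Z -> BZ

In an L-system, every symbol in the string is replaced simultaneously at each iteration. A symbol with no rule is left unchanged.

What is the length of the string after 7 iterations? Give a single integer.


Answer: 1

Derivation:
Step 0: length = 1
Step 1: length = 1
Step 2: length = 1
Step 3: length = 1
Step 4: length = 1
Step 5: length = 1
Step 6: length = 1
Step 7: length = 1


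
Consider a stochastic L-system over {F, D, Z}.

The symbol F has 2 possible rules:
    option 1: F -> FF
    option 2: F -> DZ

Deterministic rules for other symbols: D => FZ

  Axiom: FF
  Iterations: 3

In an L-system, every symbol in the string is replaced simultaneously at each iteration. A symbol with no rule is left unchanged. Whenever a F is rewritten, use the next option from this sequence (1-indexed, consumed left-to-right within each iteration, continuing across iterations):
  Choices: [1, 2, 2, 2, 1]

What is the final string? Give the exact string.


Step 0: FF
Step 1: FFDZ  (used choices [1, 2])
Step 2: DZDZFZZ  (used choices [2, 2])
Step 3: FZZFZZFFZZ  (used choices [1])

Answer: FZZFZZFFZZ


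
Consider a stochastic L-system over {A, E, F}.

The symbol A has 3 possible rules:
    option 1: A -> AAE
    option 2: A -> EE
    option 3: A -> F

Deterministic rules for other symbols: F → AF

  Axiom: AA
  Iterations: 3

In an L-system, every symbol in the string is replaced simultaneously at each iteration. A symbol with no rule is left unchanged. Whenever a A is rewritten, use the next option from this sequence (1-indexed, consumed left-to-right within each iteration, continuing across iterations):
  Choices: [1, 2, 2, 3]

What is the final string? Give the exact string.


Answer: EEAFEEE

Derivation:
Step 0: AA
Step 1: AAEEE  (used choices [1, 2])
Step 2: EEFEEE  (used choices [2, 3])
Step 3: EEAFEEE  (used choices [])


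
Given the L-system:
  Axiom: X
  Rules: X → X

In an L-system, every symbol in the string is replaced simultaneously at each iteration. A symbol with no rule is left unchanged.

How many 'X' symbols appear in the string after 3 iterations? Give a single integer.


Step 0: X  (1 'X')
Step 1: X  (1 'X')
Step 2: X  (1 'X')
Step 3: X  (1 'X')

Answer: 1


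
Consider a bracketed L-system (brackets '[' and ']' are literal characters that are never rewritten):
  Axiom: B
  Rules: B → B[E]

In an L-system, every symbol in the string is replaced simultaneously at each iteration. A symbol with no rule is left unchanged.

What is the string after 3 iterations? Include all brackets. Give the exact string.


Answer: B[E][E][E]

Derivation:
Step 0: B
Step 1: B[E]
Step 2: B[E][E]
Step 3: B[E][E][E]


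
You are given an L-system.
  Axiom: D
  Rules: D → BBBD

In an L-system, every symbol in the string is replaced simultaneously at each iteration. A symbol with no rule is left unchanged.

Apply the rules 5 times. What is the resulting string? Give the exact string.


Step 0: D
Step 1: BBBD
Step 2: BBBBBBD
Step 3: BBBBBBBBBD
Step 4: BBBBBBBBBBBBD
Step 5: BBBBBBBBBBBBBBBD

Answer: BBBBBBBBBBBBBBBD


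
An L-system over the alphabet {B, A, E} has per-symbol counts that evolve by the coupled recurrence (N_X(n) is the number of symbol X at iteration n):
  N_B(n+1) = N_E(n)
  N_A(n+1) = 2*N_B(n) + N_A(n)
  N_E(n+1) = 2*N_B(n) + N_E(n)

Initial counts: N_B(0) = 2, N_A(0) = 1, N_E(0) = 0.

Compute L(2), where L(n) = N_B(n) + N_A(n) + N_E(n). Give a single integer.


Answer: 13

Derivation:
Step 0: N_B=2, N_A=1, N_E=0, L=3
Step 1: N_B=0, N_A=5, N_E=4, L=9
Step 2: N_B=4, N_A=5, N_E=4, L=13


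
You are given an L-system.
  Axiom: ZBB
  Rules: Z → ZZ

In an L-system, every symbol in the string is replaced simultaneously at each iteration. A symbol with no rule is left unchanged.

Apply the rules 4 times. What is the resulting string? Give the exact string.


Step 0: ZBB
Step 1: ZZBB
Step 2: ZZZZBB
Step 3: ZZZZZZZZBB
Step 4: ZZZZZZZZZZZZZZZZBB

Answer: ZZZZZZZZZZZZZZZZBB


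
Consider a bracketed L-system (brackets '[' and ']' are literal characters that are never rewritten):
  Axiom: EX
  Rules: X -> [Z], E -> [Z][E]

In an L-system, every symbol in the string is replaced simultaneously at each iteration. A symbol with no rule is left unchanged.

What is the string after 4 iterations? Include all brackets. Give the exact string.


Answer: [Z][[Z][[Z][[Z][E]]]][Z]

Derivation:
Step 0: EX
Step 1: [Z][E][Z]
Step 2: [Z][[Z][E]][Z]
Step 3: [Z][[Z][[Z][E]]][Z]
Step 4: [Z][[Z][[Z][[Z][E]]]][Z]


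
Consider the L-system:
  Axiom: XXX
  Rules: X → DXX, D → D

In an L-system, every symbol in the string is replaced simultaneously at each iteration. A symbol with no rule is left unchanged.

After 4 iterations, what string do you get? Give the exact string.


Step 0: XXX
Step 1: DXXDXXDXX
Step 2: DDXXDXXDDXXDXXDDXXDXX
Step 3: DDDXXDXXDDXXDXXDDDXXDXXDDXXDXXDDDXXDXXDDXXDXX
Step 4: DDDDXXDXXDDXXDXXDDDXXDXXDDXXDXXDDDDXXDXXDDXXDXXDDDXXDXXDDXXDXXDDDDXXDXXDDXXDXXDDDXXDXXDDXXDXX

Answer: DDDDXXDXXDDXXDXXDDDXXDXXDDXXDXXDDDDXXDXXDDXXDXXDDDXXDXXDDXXDXXDDDDXXDXXDDXXDXXDDDXXDXXDDXXDXX


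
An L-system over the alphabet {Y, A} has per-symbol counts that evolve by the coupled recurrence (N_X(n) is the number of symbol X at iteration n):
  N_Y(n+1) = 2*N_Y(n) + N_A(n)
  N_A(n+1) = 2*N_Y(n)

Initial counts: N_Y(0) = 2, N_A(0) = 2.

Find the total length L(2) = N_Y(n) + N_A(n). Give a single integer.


Step 0: N_Y=2, N_A=2, L=4
Step 1: N_Y=6, N_A=4, L=10
Step 2: N_Y=16, N_A=12, L=28

Answer: 28


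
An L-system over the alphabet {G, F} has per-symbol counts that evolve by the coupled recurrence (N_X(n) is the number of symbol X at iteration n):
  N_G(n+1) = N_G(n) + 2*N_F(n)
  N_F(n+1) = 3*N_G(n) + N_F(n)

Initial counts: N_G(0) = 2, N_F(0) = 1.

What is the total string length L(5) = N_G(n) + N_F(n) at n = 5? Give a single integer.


Answer: 1531

Derivation:
Step 0: N_G=2, N_F=1, L=3
Step 1: N_G=4, N_F=7, L=11
Step 2: N_G=18, N_F=19, L=37
Step 3: N_G=56, N_F=73, L=129
Step 4: N_G=202, N_F=241, L=443
Step 5: N_G=684, N_F=847, L=1531


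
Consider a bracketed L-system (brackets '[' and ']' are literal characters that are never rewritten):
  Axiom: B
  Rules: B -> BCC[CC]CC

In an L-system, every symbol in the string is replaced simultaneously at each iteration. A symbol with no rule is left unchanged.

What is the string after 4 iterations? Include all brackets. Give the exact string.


Step 0: B
Step 1: BCC[CC]CC
Step 2: BCC[CC]CCCC[CC]CC
Step 3: BCC[CC]CCCC[CC]CCCC[CC]CC
Step 4: BCC[CC]CCCC[CC]CCCC[CC]CCCC[CC]CC

Answer: BCC[CC]CCCC[CC]CCCC[CC]CCCC[CC]CC


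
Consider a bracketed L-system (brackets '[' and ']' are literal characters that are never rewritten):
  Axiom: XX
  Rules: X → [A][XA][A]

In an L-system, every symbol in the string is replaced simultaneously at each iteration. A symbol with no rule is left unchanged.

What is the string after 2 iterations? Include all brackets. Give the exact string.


Answer: [A][[A][XA][A]A][A][A][[A][XA][A]A][A]

Derivation:
Step 0: XX
Step 1: [A][XA][A][A][XA][A]
Step 2: [A][[A][XA][A]A][A][A][[A][XA][A]A][A]


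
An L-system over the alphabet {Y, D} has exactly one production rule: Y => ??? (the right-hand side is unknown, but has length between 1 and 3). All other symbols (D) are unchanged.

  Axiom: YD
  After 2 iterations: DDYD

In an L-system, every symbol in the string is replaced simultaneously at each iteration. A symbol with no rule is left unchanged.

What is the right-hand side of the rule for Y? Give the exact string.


Answer: DY

Derivation:
Trying Y => DY:
  Step 0: YD
  Step 1: DYD
  Step 2: DDYD
Matches the given result.


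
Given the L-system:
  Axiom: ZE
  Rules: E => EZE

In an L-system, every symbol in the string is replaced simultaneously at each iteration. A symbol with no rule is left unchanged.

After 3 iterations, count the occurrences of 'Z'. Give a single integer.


Step 0: ZE  (1 'Z')
Step 1: ZEZE  (2 'Z')
Step 2: ZEZEZEZE  (4 'Z')
Step 3: ZEZEZEZEZEZEZEZE  (8 'Z')

Answer: 8


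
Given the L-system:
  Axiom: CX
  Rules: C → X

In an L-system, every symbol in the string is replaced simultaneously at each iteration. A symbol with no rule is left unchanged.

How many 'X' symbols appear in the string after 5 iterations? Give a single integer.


Answer: 2

Derivation:
Step 0: CX  (1 'X')
Step 1: XX  (2 'X')
Step 2: XX  (2 'X')
Step 3: XX  (2 'X')
Step 4: XX  (2 'X')
Step 5: XX  (2 'X')


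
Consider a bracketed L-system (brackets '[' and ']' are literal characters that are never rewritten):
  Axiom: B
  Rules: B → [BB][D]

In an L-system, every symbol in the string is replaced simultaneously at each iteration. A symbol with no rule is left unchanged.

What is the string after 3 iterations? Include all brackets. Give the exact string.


Answer: [[[BB][D][BB][D]][D][[BB][D][BB][D]][D]][D]

Derivation:
Step 0: B
Step 1: [BB][D]
Step 2: [[BB][D][BB][D]][D]
Step 3: [[[BB][D][BB][D]][D][[BB][D][BB][D]][D]][D]


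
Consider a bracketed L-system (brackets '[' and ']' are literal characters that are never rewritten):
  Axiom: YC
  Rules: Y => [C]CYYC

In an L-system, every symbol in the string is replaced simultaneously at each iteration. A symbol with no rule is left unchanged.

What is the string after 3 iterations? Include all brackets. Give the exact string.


Answer: [C]C[C]C[C]CYYC[C]CYYCC[C]C[C]CYYC[C]CYYCCCC

Derivation:
Step 0: YC
Step 1: [C]CYYCC
Step 2: [C]C[C]CYYC[C]CYYCCC
Step 3: [C]C[C]C[C]CYYC[C]CYYCC[C]C[C]CYYC[C]CYYCCCC


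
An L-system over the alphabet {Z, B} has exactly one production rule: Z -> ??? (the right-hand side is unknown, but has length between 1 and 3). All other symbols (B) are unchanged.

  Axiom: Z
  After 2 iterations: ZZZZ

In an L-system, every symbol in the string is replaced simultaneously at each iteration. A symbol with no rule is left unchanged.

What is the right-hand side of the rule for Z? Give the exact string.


Trying Z -> ZZ:
  Step 0: Z
  Step 1: ZZ
  Step 2: ZZZZ
Matches the given result.

Answer: ZZ


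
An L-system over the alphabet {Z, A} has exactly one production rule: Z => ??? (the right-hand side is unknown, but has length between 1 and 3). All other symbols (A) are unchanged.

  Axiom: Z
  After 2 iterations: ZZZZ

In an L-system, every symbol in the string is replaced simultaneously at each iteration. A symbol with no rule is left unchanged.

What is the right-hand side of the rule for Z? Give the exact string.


Trying Z => ZZ:
  Step 0: Z
  Step 1: ZZ
  Step 2: ZZZZ
Matches the given result.

Answer: ZZ


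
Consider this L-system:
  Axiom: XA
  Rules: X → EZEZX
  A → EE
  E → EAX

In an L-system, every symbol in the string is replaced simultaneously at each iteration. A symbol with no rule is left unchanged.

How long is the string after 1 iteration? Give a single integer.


Step 0: length = 2
Step 1: length = 7

Answer: 7


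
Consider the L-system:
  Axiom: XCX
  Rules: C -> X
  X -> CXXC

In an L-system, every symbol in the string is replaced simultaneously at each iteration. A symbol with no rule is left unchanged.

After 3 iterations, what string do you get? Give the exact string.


Step 0: XCX
Step 1: CXXCXCXXC
Step 2: XCXXCCXXCXCXXCXCXXCCXXCX
Step 3: CXXCXCXXCCXXCXXCXXCCXXCXCXXCXCXXCCXXCXCXXCXCXXCCXXCXXCXXCCXXCXCXXC

Answer: CXXCXCXXCCXXCXXCXXCCXXCXCXXCXCXXCCXXCXCXXCXCXXCCXXCXXCXXCCXXCXCXXC


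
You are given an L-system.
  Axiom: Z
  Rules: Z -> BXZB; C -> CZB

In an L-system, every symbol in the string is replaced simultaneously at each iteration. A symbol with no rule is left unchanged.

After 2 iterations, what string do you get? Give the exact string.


Step 0: Z
Step 1: BXZB
Step 2: BXBXZBB

Answer: BXBXZBB


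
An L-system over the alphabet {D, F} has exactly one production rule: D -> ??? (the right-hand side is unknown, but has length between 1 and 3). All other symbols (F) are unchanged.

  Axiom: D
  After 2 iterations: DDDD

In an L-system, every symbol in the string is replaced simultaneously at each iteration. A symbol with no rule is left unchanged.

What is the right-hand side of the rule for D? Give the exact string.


Answer: DD

Derivation:
Trying D -> DD:
  Step 0: D
  Step 1: DD
  Step 2: DDDD
Matches the given result.


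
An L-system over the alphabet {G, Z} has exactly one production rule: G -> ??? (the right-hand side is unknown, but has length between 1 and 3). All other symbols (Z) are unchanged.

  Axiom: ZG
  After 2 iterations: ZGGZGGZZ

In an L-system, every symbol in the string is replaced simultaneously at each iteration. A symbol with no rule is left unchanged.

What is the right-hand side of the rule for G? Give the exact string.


Answer: GGZ

Derivation:
Trying G -> GGZ:
  Step 0: ZG
  Step 1: ZGGZ
  Step 2: ZGGZGGZZ
Matches the given result.


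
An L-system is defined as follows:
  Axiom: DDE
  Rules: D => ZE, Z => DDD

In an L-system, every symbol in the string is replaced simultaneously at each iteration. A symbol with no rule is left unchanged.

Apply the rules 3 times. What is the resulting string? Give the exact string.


Answer: ZEZEZEEZEZEZEEE

Derivation:
Step 0: DDE
Step 1: ZEZEE
Step 2: DDDEDDDEE
Step 3: ZEZEZEEZEZEZEEE


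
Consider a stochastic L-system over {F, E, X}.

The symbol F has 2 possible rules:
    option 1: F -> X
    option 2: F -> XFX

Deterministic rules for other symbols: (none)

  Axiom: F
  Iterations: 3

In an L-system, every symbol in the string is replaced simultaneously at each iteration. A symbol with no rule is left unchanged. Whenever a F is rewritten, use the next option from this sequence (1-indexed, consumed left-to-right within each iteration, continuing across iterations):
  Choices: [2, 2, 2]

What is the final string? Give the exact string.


Step 0: F
Step 1: XFX  (used choices [2])
Step 2: XXFXX  (used choices [2])
Step 3: XXXFXXX  (used choices [2])

Answer: XXXFXXX


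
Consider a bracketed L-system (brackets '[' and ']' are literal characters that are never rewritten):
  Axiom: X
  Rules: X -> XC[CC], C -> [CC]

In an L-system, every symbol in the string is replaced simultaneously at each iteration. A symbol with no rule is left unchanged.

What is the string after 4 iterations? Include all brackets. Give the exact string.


Step 0: X
Step 1: XC[CC]
Step 2: XC[CC][CC][[CC][CC]]
Step 3: XC[CC][CC][[CC][CC]][[CC][CC]][[[CC][CC]][[CC][CC]]]
Step 4: XC[CC][CC][[CC][CC]][[CC][CC]][[[CC][CC]][[CC][CC]]][[[CC][CC]][[CC][CC]]][[[[CC][CC]][[CC][CC]]][[[CC][CC]][[CC][CC]]]]

Answer: XC[CC][CC][[CC][CC]][[CC][CC]][[[CC][CC]][[CC][CC]]][[[CC][CC]][[CC][CC]]][[[[CC][CC]][[CC][CC]]][[[CC][CC]][[CC][CC]]]]


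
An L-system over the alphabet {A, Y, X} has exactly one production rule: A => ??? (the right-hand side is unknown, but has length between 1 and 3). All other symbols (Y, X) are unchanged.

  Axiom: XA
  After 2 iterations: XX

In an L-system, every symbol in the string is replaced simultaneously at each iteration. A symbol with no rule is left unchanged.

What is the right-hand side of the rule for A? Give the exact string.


Trying A => X:
  Step 0: XA
  Step 1: XX
  Step 2: XX
Matches the given result.

Answer: X
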